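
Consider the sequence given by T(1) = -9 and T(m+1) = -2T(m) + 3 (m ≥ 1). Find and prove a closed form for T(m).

Claim: T(m) = 5·(-2)^m + 1.

Base case: T(1) = -9, and 5·(-2)^1 + 1 = -10 + 1 = -9.
Assume T(r) = 5·(-2)^r + 1 for some r ≥ 1.
Then T(r+1) = -2T(r) + 3 = -2·(5·(-2)^r + 1) + 3 = -10·(-2)^r − 2 + 3 = 5·(-2)^{r+1} + 1.
So the formula holds for r+1, and by induction T(m) = 5·(-2)^m + 1 for all m ≥ 1.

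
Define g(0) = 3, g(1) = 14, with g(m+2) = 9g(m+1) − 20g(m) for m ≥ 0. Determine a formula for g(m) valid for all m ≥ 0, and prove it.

Claim: g(m) = 2·5^m + 4^m.

Base cases: g(0) = 3 and 2·5^0 + 4^0 = 3; g(1) = 14 and 2·5^1 + 4^1 = 14.
Assume g(j) = 2·5^j + 4^j for all 0 ≤ j ≤ k, where k ≥ 1.
Then g(k+1) = 9g(k) − 20g(k−1) = 9·(2·5^k + 4^k) − 20·(2·5^{k−1} + 4^{k−1}) = 2·(9·5 − 20)5^{k−1} + (9·4 − 20)4^{k−1} = 50·5^{k−1} + 16·4^{k−1} = 2·5^{k+1} + 4^{k+1}.
By strong induction, g(m) = 2·5^m + 4^m for all m ≥ 0.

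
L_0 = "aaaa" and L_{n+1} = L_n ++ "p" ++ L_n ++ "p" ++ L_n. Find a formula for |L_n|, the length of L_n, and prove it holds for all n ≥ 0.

Claim: |L_n| = 5·3^n − 1.

Base case: |L_0| = 4, and 5·3^0 − 1 = 4.
Assume |L_k| = 5·3^k − 1.
Then |L_{k+1}| = 3|L_k| + 2 = 3(5·3^k − 1) + 2 = 5·3^{k+1} − 3 + 2 = 5·3^{k+1} − 1.
So the formula holds for k+1, and by induction |L_n| = 5·3^n − 1 for all n ≥ 0.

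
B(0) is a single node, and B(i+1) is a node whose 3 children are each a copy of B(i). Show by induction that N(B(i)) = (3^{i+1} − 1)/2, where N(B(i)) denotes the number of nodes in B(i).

Base case: N(B(0)) = 1, and (3^{0+1} − 1)/2 = 1.
Assume N(B(k)) = (3^{k+1} − 1)/2.
Then N(B(k+1)) = 1 + 3N(B(k)) = 1 + 3·(3^{k+1} − 1)/2 = 1 + (3^{k+2} − 3)/2 = (2 + 3^{k+2} − 3)/2 = (3^{k+2} − 1)/2.
This completes the inductive step, so N(B(i)) = (3^{i+1} − 1)/2 for all i ≥ 0.

N(B(i)) = (3^{i+1} − 1)/2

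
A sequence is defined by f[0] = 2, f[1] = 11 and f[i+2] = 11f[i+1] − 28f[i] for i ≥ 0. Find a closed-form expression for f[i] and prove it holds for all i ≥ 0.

Claim: f[i] = 4^i + 7^i.

Base cases: f[0] = 2 and 4^0 + 7^0 = 2; f[1] = 11 and 4^1 + 7^1 = 11.
Assume f[t] = 4^t + 7^t for all 0 ≤ t ≤ j, where j ≥ 1.
Then f[j+1] = 11f[j] − 28f[j−1] = 11·(4^j + 7^j) − 28·(4^{j−1} + 7^{j−1}) = (11·4 − 28)4^{j−1} + (11·7 − 28)7^{j−1} = 16·4^{j−1} + 49·7^{j−1} = 4^{j+1} + 7^{j+1}.
So the formula holds for j+1, and by strong induction f[i] = 4^i + 7^i for all i ≥ 0.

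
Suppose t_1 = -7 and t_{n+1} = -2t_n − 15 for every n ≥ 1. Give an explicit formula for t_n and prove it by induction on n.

Claim: t_n = (-2)^n − 5.

Base case: t_1 = -7, and (-2)^1 − 5 = -2 − 5 = -7.
Assume t_r = (-2)^r − 5 for some r ≥ 1.
Then t_{r+1} = -2t_r − 15 = -2·((-2)^r − 5) − 15 = -2·(-2)^r + 10 − 15 = (-2)^{r+1} − 5.
This completes the inductive step, so t_n = (-2)^n − 5 for all n ≥ 1.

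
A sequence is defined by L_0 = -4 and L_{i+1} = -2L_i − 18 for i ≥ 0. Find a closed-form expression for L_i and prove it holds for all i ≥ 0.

Claim: L_i = 2·(-2)^i − 6.

Base case: L_0 = -4, and 2·(-2)^0 − 6 = 2 − 6 = -4.
Assume L_m = 2·(-2)^m − 6 for some m ≥ 0.
Then L_{m+1} = -2L_m − 18 = -2·(2·(-2)^m − 6) − 18 = -4·(-2)^m + 12 − 18 = 2·(-2)^{m+1} − 6.
So the formula holds for m+1, and by induction L_i = 2·(-2)^i − 6 for all i ≥ 0.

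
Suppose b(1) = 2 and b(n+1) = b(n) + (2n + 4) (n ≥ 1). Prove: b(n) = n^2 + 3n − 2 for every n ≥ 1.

Base case: b(1) = 2, and 1^2 + 3·1 − 2 = 2.
Assume b(r) = r^2 + 3r − 2.
Then b(r+1) = b(r) + (2r + 4) = (r^2 + 3r − 2) + (2r + 4) = r^2 + 5r + 2,
and (r+1)^2 + 3·(r+1) − 2 = r^2 + 5r + 2.
Hence b(n) = n^2 + 3n − 2 for every n ≥ 1, by induction.

b(n) = n^2 + 3n − 2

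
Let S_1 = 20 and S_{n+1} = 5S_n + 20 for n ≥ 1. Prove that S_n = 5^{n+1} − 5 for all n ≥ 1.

Base case: S_1 = 20, and 5^{1+1} − 5 = 25 − 5 = 20.
Assume S_k = 5^{k+1} − 5 for some k ≥ 1.
Then S_{k+1} = 5S_k + 20 = 5·(5^{k+1} − 5) + 20 = 5^{k+2} − 25 + 20 = 5^{k+2} − 5.
By induction, S_n = 5^{n+1} − 5 for all n ≥ 1.

S_n = 5^{n+1} − 5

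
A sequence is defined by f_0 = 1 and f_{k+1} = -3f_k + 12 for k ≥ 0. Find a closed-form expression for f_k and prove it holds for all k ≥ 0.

Claim: f_k = -2·(-3)^k + 3.

Base case: f_0 = 1, and -2·(-3)^0 + 3 = -2 + 3 = 1.
Assume f_m = -2·(-3)^m + 3 for some m ≥ 0.
Then f_{m+1} = -3f_m + 12 = -3·(-2·(-3)^m + 3) + 12 = 6·(-3)^m − 9 + 12 = -2·(-3)^{m+1} + 3.
This completes the inductive step, so f_k = -2·(-3)^k + 3 for all k ≥ 0.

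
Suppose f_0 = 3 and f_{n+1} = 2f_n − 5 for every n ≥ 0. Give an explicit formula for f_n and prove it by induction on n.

Claim: f_n = -2^{n+1} + 5.

Base case: f_0 = 3, and -2^{0+1} + 5 = -2 + 5 = 3.
Assume f_m = -2^{m+1} + 5 for some m ≥ 0.
Then f_{m+1} = 2f_m − 5 = 2·(-2^{m+1} + 5) − 5 = -2^{m+2} + 10 − 5 = -2^{m+2} + 5.
This completes the inductive step, so f_n = -2^{n+1} + 5 for all n ≥ 0.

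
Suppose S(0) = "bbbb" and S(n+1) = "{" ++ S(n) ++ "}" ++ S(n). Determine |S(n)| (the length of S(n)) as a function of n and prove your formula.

Claim: |S(n)| = 6·2^n − 2.

Base case: |S(0)| = 4, and 6·2^0 − 2 = 4.
Assume |S(j)| = 6·2^j − 2.
Then |S(j+1)| = 1 + |S(j)| + 1 + |S(j)| = 2|S(j)| + 2 = 2(6·2^j − 2) + 2 = 6·2^{j+1} − 4 + 2 = 6·2^{j+1} − 2.
So the formula holds for j+1, and by induction |S(n)| = 6·2^n − 2 for all n ≥ 0.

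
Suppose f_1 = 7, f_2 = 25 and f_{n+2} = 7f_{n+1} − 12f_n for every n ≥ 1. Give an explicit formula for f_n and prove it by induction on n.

Claim: f_n = 3^n + 4^n.

Base cases: f_1 = 7 and 3^1 + 4^1 = 7; f_2 = 25 and 3^2 + 4^2 = 25.
Assume f_j = 3^j + 4^j for all 1 ≤ j ≤ r, where r ≥ 2.
Then f_{r+1} = 7f_r − 12f_{r−1} = 7·(3^r + 4^r) − 12·(3^{r−1} + 4^{r−1}) = (7·3 − 12)3^{r−1} + (7·4 − 12)4^{r−1} = 9·3^{r−1} + 16·4^{r−1} = 3^{r+1} + 4^{r+1}.
So the formula holds for r+1, and by strong induction f_n = 3^n + 4^n for all n ≥ 1.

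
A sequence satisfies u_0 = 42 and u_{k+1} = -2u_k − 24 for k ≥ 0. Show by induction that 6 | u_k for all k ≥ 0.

Base case: u_0 = 42 = 6·7, so 6 | u_0.
Assume 6 | u_j, so u_j = 6t for some integer t.
Then u_{j+1} = -2u_j − 24 = -2·(6t) − 24 = 6(-2t − 4), so 6 | u_{j+1}.
So the property holds for j+1, and by induction 6 | u_k for all k ≥ 0.

6 | u_k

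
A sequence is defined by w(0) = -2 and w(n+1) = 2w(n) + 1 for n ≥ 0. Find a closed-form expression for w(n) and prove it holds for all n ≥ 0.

Claim: w(n) = -2^n − 1.

Base case: w(0) = -2, and -2^0 − 1 = -1 − 1 = -2.
Assume w(r) = -2^r − 1 for some r ≥ 0.
Then w(r+1) = 2w(r) + 1 = 2·(-2^r − 1) + 1 = -2^{r+1} − 2 + 1 = -2^{r+1} − 1.
So the formula holds for r+1, and by induction w(n) = -2^n − 1 for all n ≥ 0.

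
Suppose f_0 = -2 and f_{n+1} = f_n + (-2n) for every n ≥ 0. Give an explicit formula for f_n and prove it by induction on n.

Claim: f_n = -n^2 + n − 2.

Base case: f_0 = -2, and -0^2 + 0 − 2 = -2.
Assume f_k = -k^2 + k − 2.
Then f_{k+1} = f_k + (-2k) = (-k^2 + k − 2) + (-2k) = -k^2 − k − 2,
and -(k+1)^2 + (k+1) − 2 = -k^2 − k − 2.
Hence f_n = -n^2 + n − 2 for every n ≥ 0, by induction.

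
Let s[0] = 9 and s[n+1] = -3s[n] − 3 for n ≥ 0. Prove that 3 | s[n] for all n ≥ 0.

Base case: s[0] = 9 = 3·3, so 3 | s[0].
Assume 3 | s[m], so s[m] = 3t for some integer t.
Then s[m+1] = -3s[m] − 3 = -3·(3t) − 3 = 3(-3t − 1), so 3 | s[m+1].
So the property holds for m+1, and by induction 3 | s[n] for all n ≥ 0.

3 | s[n]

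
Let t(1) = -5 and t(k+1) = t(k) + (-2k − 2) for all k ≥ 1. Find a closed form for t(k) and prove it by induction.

Claim: t(k) = -k^2 − k − 3.

Base case: t(1) = -5, and -1^2 − 1 − 3 = -5.
Assume t(m) = -m^2 − m − 3.
Then t(m+1) = t(m) + (-2m − 2) = (-m^2 − m − 3) + (-2m − 2) = -m^2 − 3m − 5,
and -(m+1)^2 − (m+1) − 3 = -m^2 − 3m − 5.
This completes the inductive step, so t(k) = -k^2 − k − 3 for all k ≥ 1.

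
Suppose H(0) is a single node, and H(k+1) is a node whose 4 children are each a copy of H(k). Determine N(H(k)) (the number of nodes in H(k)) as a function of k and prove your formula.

Claim: N(H(k)) = (4^{k+1} − 1)/3.

Base case: N(H(0)) = 1, and (4^{0+1} − 1)/3 = 1.
Assume N(H(m)) = (4^{m+1} − 1)/3.
Then N(H(m+1)) = 1 + 4N(H(m)) = 1 + 4·(4^{m+1} − 1)/3 = 1 + (4^{m+2} − 4)/3 = (3 + 4^{m+2} − 4)/3 = (4^{m+2} − 1)/3.
So the formula holds for m+1, and by induction N(H(k)) = (4^{k+1} − 1)/3 for all k ≥ 0.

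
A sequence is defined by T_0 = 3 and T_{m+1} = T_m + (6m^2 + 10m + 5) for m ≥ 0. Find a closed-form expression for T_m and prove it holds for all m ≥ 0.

Claim: T_m = 2m^3 + 2m^2 + m + 3.

Base case: T_0 = 3, and 2·0^3 + 2·0^2 + 0 + 3 = 3.
Assume T_k = 2k^3 + 2k^2 + k + 3.
Then T_{k+1} = T_k + (6k^2 + 10k + 5) = (2k^3 + 2k^2 + k + 3) + (6k^2 + 10k + 5) = 2k^3 + 8k^2 + 11k + 8,
and 2·(k+1)^3 + 2·(k+1)^2 + (k+1) + 3 = 2k^3 + 8k^2 + 11k + 8.
Hence T_m = 2m^3 + 2m^2 + m + 3 for every m ≥ 0, by induction.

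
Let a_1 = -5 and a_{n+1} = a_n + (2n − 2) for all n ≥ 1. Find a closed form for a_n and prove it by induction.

Claim: a_n = n^2 − 3n − 3.

Base case: a_1 = -5, and 1^2 − 3·1 − 3 = -5.
Assume a_m = m^2 − 3m − 3.
Then a_{m+1} = a_m + (2m − 2) = (m^2 − 3m − 3) + (2m − 2) = m^2 − m − 5,
and (m+1)^2 − 3·(m+1) − 3 = m^2 − m − 5.
This completes the inductive step, so a_n = n^2 − 3n − 3 for all n ≥ 1.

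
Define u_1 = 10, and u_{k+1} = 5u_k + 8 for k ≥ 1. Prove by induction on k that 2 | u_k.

Base case: u_1 = 10 = 2·5, so 2 | u_1.
Assume 2 | u_r, so u_r = 2t for some integer t.
Then u_{r+1} = 5u_r + 8 = 5·(2t) + 8 = 2(5t + 4), so 2 | u_{r+1}.
Hence 2 | u_k for every k ≥ 1, by induction.

2 | u_k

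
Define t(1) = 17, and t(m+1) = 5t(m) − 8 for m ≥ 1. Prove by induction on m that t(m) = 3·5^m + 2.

Base case: t(1) = 17, and 3·5^1 + 2 = 15 + 2 = 17.
Assume t(j) = 3·5^j + 2 for some j ≥ 1.
Then t(j+1) = 5t(j) − 8 = 5·(3·5^j + 2) − 8 = 15·5^j + 10 − 8 = 3·5^{j+1} + 2.
Hence t(m) = 3·5^m + 2 for every m ≥ 1, by induction.

t(m) = 3·5^m + 2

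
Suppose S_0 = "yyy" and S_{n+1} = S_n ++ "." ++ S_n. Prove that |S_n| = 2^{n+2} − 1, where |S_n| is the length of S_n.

Base case: |S_0| = 3, and 2^{0+2} − 1 = 3.
Assume |S_k| = 2^{k+2} − 1.
Then |S_{k+1}| = |S_k| + 1 + |S_k| = 2|S_k| + 1 = 2(2^{k+2} − 1) + 1 = 2^{k+3} − 2 + 1 = 2^{k+3} − 1.
This completes the inductive step, so |S_n| = 2^{n+2} − 1 for all n ≥ 0.

|S_n| = 2^{n+2} − 1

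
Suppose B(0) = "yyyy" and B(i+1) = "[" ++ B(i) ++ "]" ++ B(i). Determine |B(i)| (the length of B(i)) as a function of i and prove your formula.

Claim: |B(i)| = 6·2^i − 2.

Base case: |B(0)| = 4, and 6·2^0 − 2 = 4.
Assume |B(k)| = 6·2^k − 2.
Then |B(k+1)| = 1 + |B(k)| + 1 + |B(k)| = 2|B(k)| + 2 = 2(6·2^k − 2) + 2 = 6·2^{k+1} − 4 + 2 = 6·2^{k+1} − 2.
By induction, |B(i)| = 6·2^i − 2 for all i ≥ 0.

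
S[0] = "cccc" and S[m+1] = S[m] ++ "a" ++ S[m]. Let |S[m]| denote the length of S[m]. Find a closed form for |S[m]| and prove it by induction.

Claim: |S[m]| = 5·2^m − 1.

Base case: |S[0]| = 4, and 5·2^0 − 1 = 4.
Assume |S[k]| = 5·2^k − 1.
Then |S[k+1]| = |S[k]| + 1 + |S[k]| = 2|S[k]| + 1 = 2(5·2^k − 1) + 1 = 5·2^{k+1} − 2 + 1 = 5·2^{k+1} − 1.
This completes the inductive step, so |S[m]| = 5·2^m − 1 for all m ≥ 0.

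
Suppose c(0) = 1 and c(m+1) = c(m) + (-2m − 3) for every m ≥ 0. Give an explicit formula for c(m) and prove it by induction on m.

Claim: c(m) = -m^2 − 2m + 1.

Base case: c(0) = 1, and -0^2 − 2·0 + 1 = 1.
Assume c(k) = -k^2 − 2k + 1.
Then c(k+1) = c(k) + (-2k − 3) = (-k^2 − 2k + 1) + (-2k − 3) = -k^2 − 4k − 2,
and -(k+1)^2 − 2·(k+1) + 1 = -k^2 − 4k − 2.
By induction, c(m) = -m^2 − 2m + 1 for all m ≥ 0.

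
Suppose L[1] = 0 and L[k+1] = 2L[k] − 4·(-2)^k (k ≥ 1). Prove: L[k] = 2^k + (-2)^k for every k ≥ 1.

Base case: L[1] = 0, and 2^1 + (-2)^1 = 2 − 2 = 0.
Assume L[m] = 2^m + (-2)^m for some m ≥ 1.
Then L[m+1] = 2L[m] − 4·(-2)^m = 2·(2^m + (-2)^m) − 4·(-2)^m = 2^{m+1} + 2·(-2)^m − 4·(-2)^m = 2^{m+1} − 2·(-2)^m = 2^{m+1} + (-2)^{m+1}.
So the formula holds for m+1, and by induction L[k] = 2^k + (-2)^k for all k ≥ 1.

L[k] = 2^k + (-2)^k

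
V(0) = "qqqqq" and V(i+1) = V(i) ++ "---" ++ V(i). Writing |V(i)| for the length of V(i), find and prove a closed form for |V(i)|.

Claim: |V(i)| = 2^{i+3} − 3.

Base case: |V(0)| = 5, and 2^{0+3} − 3 = 5.
Assume |V(r)| = 2^{r+3} − 3.
Then |V(r+1)| = |V(r)| + 3 + |V(r)| = 2|V(r)| + 3 = 2(2^{r+3} − 3) + 3 = 2^{r+1+3} − 6 + 3 = 2^{r+1+3} − 3.
This completes the inductive step, so |V(i)| = 2^{i+3} − 3 for all i ≥ 0.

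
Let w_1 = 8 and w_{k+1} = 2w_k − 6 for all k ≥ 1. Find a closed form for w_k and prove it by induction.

Claim: w_k = 2^k + 6.

Base case: w_1 = 8, and 2^1 + 6 = 2 + 6 = 8.
Assume w_j = 2^j + 6 for some j ≥ 1.
Then w_{j+1} = 2w_j − 6 = 2·(2^j + 6) − 6 = 2^{j+1} + 12 − 6 = 2^{j+1} + 6.
By induction, w_k = 2^k + 6 for all k ≥ 1.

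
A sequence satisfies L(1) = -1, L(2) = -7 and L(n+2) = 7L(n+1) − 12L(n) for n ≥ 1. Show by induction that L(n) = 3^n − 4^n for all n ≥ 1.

Base cases: L(1) = -1 and 3^1 − 4^1 = -1; L(2) = -7 and 3^2 − 4^2 = -7.
Assume L(i) = 3^i − 4^i for all 1 ≤ i ≤ j, where j ≥ 2.
Then L(j+1) = 7L(j) − 12L(j−1) = 7·(3^j − 4^j) − 12·(3^{j−1} − 4^{j−1}) = (7·3 − 12)3^{j−1} − (7·4 − 12)4^{j−1} = 9·3^{j−1} − 16·4^{j−1} = 3^{j+1} − 4^{j+1}.
By strong induction, L(n) = 3^n − 4^n for all n ≥ 1.

L(n) = 3^n − 4^n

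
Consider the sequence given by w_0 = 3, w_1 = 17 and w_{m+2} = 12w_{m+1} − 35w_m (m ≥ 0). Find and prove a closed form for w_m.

Claim: w_m = 2·5^m + 7^m.

Base cases: w_0 = 3 and 2·5^0 + 7^0 = 3; w_1 = 17 and 2·5^1 + 7^1 = 17.
Assume w_i = 2·5^i + 7^i for all 0 ≤ i ≤ j, where j ≥ 1.
Then w_{j+1} = 12w_j − 35w_{j−1} = 12·(2·5^j + 7^j) − 35·(2·5^{j−1} + 7^{j−1}) = 2·(12·5 − 35)5^{j−1} + (12·7 − 35)7^{j−1} = 50·5^{j−1} + 49·7^{j−1} = 2·5^{j+1} + 7^{j+1}.
This completes the inductive step, so w_m = 2·5^m + 7^m for all m ≥ 0.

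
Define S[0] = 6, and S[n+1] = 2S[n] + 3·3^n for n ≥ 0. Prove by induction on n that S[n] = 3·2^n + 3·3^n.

Base case: S[0] = 6, and 3·2^0 + 3·3^0 = 3 + 3 = 6.
Assume S[m] = 3·2^m + 3·3^m for some m ≥ 0.
Then S[m+1] = 2S[m] + 3·3^m = 2·(3·2^m + 3·3^m) + 3·3^m = 3·2^{m+1} + 6·3^m + 3·3^m = 3·2^{m+1} + 9·3^m = 3·2^{m+1} + 3·3^{m+1}.
By induction, S[n] = 3·2^n + 3·3^n for all n ≥ 0.

S[n] = 3·2^n + 3·3^n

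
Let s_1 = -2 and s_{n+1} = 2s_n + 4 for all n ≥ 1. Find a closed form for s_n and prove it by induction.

Claim: s_n = 2^n − 4.

Base case: s_1 = -2, and 2^1 − 4 = 2 − 4 = -2.
Assume s_m = 2^m − 4 for some m ≥ 1.
Then s_{m+1} = 2s_m + 4 = 2·(2^m − 4) + 4 = 2^{m+1} − 8 + 4 = 2^{m+1} − 4.
By induction, s_n = 2^n − 4 for all n ≥ 1.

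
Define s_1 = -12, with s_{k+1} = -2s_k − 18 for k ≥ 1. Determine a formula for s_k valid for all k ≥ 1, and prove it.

Claim: s_k = 3·(-2)^k − 6.

Base case: s_1 = -12, and 3·(-2)^1 − 6 = -6 − 6 = -12.
Assume s_j = 3·(-2)^j − 6 for some j ≥ 1.
Then s_{j+1} = -2s_j − 18 = -2·(3·(-2)^j − 6) − 18 = -6·(-2)^j + 12 − 18 = 3·(-2)^{j+1} − 6.
This completes the inductive step, so s_k = 3·(-2)^k − 6 for all k ≥ 1.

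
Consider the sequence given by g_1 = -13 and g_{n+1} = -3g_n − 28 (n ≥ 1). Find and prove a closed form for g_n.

Claim: g_n = 2·(-3)^n − 7.

Base case: g_1 = -13, and 2·(-3)^1 − 7 = -6 − 7 = -13.
Assume g_k = 2·(-3)^k − 7 for some k ≥ 1.
Then g_{k+1} = -3g_k − 28 = -3·(2·(-3)^k − 7) − 28 = -6·(-3)^k + 21 − 28 = 2·(-3)^{k+1} − 7.
So the formula holds for k+1, and by induction g_n = 2·(-3)^n − 7 for all n ≥ 1.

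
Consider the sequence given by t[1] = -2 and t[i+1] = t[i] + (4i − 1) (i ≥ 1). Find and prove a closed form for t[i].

Claim: t[i] = 2i^2 − 3i − 1.

Base case: t[1] = -2, and 2·1^2 − 3·1 − 1 = -2.
Assume t[m] = 2m^2 − 3m − 1.
Then t[m+1] = t[m] + (4m − 1) = (2m^2 − 3m − 1) + (4m − 1) = 2m^2 + m − 2,
and 2·(m+1)^2 − 3·(m+1) − 1 = 2m^2 + m − 2.
Hence t[i] = 2i^2 − 3i − 1 for every i ≥ 1, by induction.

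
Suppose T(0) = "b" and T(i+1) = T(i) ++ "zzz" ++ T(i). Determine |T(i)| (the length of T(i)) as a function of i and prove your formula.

Claim: |T(i)| = 2^{i+2} − 3.

Base case: |T(0)| = 1, and 2^{0+2} − 3 = 1.
Assume |T(k)| = 2^{k+2} − 3.
Then |T(k+1)| = |T(k)| + 3 + |T(k)| = 2|T(k)| + 3 = 2(2^{k+2} − 3) + 3 = 2^{k+3} − 6 + 3 = 2^{k+3} − 3.
By induction, |T(i)| = 2^{i+2} − 3 for all i ≥ 0.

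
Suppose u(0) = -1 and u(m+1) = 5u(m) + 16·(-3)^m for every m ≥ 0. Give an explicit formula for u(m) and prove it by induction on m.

Claim: u(m) = 5^m − 2·(-3)^m.

Base case: u(0) = -1, and 5^0 − 2·(-3)^0 = 1 − 2 = -1.
Assume u(r) = 5^r − 2·(-3)^r for some r ≥ 0.
Then u(r+1) = 5u(r) + 16·(-3)^r = 5·(5^r − 2·(-3)^r) + 16·(-3)^r = 5^{r+1} − 10·(-3)^r + 16·(-3)^r = 5^{r+1} + 6·(-3)^r = 5^{r+1} − 2·(-3)^{r+1}.
So the formula holds for r+1, and by induction u(m) = 5^m − 2·(-3)^m for all m ≥ 0.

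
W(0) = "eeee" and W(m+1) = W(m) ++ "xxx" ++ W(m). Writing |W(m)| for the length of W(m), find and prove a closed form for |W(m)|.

Claim: |W(m)| = 7·2^m − 3.

Base case: |W(0)| = 4, and 7·2^0 − 3 = 4.
Assume |W(k)| = 7·2^k − 3.
Then |W(k+1)| = |W(k)| + 3 + |W(k)| = 2|W(k)| + 3 = 2(7·2^k − 3) + 3 = 7·2^{k+1} − 6 + 3 = 7·2^{k+1} − 3.
By induction, |W(m)| = 7·2^m − 3 for all m ≥ 0.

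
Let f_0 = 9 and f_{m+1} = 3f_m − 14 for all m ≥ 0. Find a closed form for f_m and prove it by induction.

Claim: f_m = 2·3^m + 7.

Base case: f_0 = 9, and 2·3^0 + 7 = 2 + 7 = 9.
Assume f_r = 2·3^r + 7 for some r ≥ 0.
Then f_{r+1} = 3f_r − 14 = 3·(2·3^r + 7) − 14 = 6·3^r + 21 − 14 = 2·3^{r+1} + 7.
Hence f_m = 2·3^m + 7 for every m ≥ 0, by induction.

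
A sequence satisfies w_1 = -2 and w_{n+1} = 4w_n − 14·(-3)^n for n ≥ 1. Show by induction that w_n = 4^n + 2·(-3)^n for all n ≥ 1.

Base case: w_1 = -2, and 4^1 + 2·(-3)^1 = 4 − 6 = -2.
Assume w_k = 4^k + 2·(-3)^k for some k ≥ 1.
Then w_{k+1} = 4w_k − 14·(-3)^k = 4·(4^k + 2·(-3)^k) − 14·(-3)^k = 4^{k+1} + 8·(-3)^k − 14·(-3)^k = 4^{k+1} − 6·(-3)^k = 4^{k+1} + 2·(-3)^{k+1}.
Hence w_n = 4^n + 2·(-3)^n for every n ≥ 1, by induction.

w_n = 4^n + 2·(-3)^n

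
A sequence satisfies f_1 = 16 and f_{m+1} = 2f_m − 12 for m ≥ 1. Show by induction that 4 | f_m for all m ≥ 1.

Base case: f_1 = 16 = 4·4, so 4 | f_1.
Assume 4 | f_j, so f_j = 4t for some integer t.
Then f_{j+1} = 2f_j − 12 = 2·(4t) − 12 = 4(2t − 3), so 4 | f_{j+1}.
By induction, 4 | f_m for all m ≥ 1.

4 | f_m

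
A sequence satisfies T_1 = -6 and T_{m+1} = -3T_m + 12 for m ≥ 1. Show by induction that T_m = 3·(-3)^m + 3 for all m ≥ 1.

Base case: T_1 = -6, and 3·(-3)^1 + 3 = -9 + 3 = -6.
Assume T_k = 3·(-3)^k + 3 for some k ≥ 1.
Then T_{k+1} = -3T_k + 12 = -3·(3·(-3)^k + 3) + 12 = -9·(-3)^k − 9 + 12 = 3·(-3)^{k+1} + 3.
By induction, T_m = 3·(-3)^m + 3 for all m ≥ 1.

T_m = 3·(-3)^m + 3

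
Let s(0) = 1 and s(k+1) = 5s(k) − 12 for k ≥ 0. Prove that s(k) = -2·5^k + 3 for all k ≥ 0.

Base case: s(0) = 1, and -2·5^0 + 3 = -2 + 3 = 1.
Assume s(r) = -2·5^r + 3 for some r ≥ 0.
Then s(r+1) = 5s(r) − 12 = 5·(-2·5^r + 3) − 12 = -10·5^r + 15 − 12 = -2·5^{r+1} + 3.
By induction, s(k) = -2·5^k + 3 for all k ≥ 0.

s(k) = -2·5^k + 3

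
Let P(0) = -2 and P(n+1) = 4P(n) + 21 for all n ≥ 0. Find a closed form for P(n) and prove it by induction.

Claim: P(n) = 5·4^n − 7.

Base case: P(0) = -2, and 5·4^0 − 7 = 5 − 7 = -2.
Assume P(m) = 5·4^m − 7 for some m ≥ 0.
Then P(m+1) = 4P(m) + 21 = 4·(5·4^m − 7) + 21 = 20·4^m − 28 + 21 = 5·4^{m+1} − 7.
By induction, P(n) = 5·4^n − 7 for all n ≥ 0.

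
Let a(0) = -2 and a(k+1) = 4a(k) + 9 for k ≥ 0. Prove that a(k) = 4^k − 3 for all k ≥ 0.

Base case: a(0) = -2, and 4^0 − 3 = 1 − 3 = -2.
Assume a(m) = 4^m − 3 for some m ≥ 0.
Then a(m+1) = 4a(m) + 9 = 4·(4^m − 3) + 9 = 4^{m+1} − 12 + 9 = 4^{m+1} − 3.
This completes the inductive step, so a(k) = 4^k − 3 for all k ≥ 0.

a(k) = 4^k − 3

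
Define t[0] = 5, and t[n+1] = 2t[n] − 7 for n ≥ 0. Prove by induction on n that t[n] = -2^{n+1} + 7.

Base case: t[0] = 5, and -2^{0+1} + 7 = -2 + 7 = 5.
Assume t[j] = -2^{j+1} + 7 for some j ≥ 0.
Then t[j+1] = 2t[j] − 7 = 2·(-2^{j+1} + 7) − 7 = -2^{j+2} + 14 − 7 = -2^{j+2} + 7.
So the formula holds for j+1, and by induction t[n] = -2^{n+1} + 7 for all n ≥ 0.

t[n] = -2^{n+1} + 7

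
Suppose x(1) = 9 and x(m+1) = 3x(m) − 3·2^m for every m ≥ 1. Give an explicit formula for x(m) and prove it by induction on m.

Claim: x(m) = 3^m + 3·2^m.

Base case: x(1) = 9, and 3^1 + 3·2^1 = 3 + 6 = 9.
Assume x(j) = 3^j + 3·2^j for some j ≥ 1.
Then x(j+1) = 3x(j) − 3·2^j = 3·(3^j + 3·2^j) − 3·2^j = 3^{j+1} + 9·2^j − 3·2^j = 3^{j+1} + 6·2^j = 3^{j+1} + 3·2^{j+1}.
Hence x(m) = 3^m + 3·2^m for every m ≥ 1, by induction.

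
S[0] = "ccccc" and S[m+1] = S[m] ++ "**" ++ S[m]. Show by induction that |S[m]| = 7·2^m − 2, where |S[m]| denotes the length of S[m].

Base case: |S[0]| = 5, and 7·2^0 − 2 = 5.
Assume |S[r]| = 7·2^r − 2.
Then |S[r+1]| = |S[r]| + 2 + |S[r]| = 2|S[r]| + 2 = 2(7·2^r − 2) + 2 = 7·2^{r+1} − 4 + 2 = 7·2^{r+1} − 2.
By induction, |S[m]| = 7·2^m − 2 for all m ≥ 0.

|S[m]| = 7·2^m − 2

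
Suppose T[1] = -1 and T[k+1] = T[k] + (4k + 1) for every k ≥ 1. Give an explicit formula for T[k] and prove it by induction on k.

Claim: T[k] = 2k^2 − k − 2.

Base case: T[1] = -1, and 2·1^2 − 1 − 2 = -1.
Assume T[m] = 2m^2 − m − 2.
Then T[m+1] = T[m] + (4m + 1) = (2m^2 − m − 2) + (4m + 1) = 2m^2 + 3m − 1,
and 2·(m+1)^2 − (m+1) − 2 = 2m^2 + 3m − 1.
Hence T[k] = 2k^2 − k − 2 for every k ≥ 1, by induction.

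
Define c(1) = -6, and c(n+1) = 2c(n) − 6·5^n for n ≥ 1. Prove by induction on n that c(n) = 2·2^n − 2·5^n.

Base case: c(1) = -6, and 2·2^1 − 2·5^1 = 4 − 10 = -6.
Assume c(k) = 2·2^k − 2·5^k for some k ≥ 1.
Then c(k+1) = 2c(k) − 6·5^k = 2·(2·2^k − 2·5^k) − 6·5^k = 2·2^{k+1} − 4·5^k − 6·5^k = 2·2^{k+1} − 10·5^k = 2·2^{k+1} − 2·5^{k+1}.
By induction, c(n) = 2·2^n − 2·5^n for all n ≥ 1.

c(n) = 2·2^n − 2·5^n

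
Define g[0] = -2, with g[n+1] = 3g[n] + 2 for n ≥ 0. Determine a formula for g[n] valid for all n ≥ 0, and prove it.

Claim: g[n] = -3^n − 1.

Base case: g[0] = -2, and -3^0 − 1 = -1 − 1 = -2.
Assume g[m] = -3^m − 1 for some m ≥ 0.
Then g[m+1] = 3g[m] + 2 = 3·(-3^m − 1) + 2 = -3^{m+1} − 3 + 2 = -3^{m+1} − 1.
This completes the inductive step, so g[n] = -3^n − 1 for all n ≥ 0.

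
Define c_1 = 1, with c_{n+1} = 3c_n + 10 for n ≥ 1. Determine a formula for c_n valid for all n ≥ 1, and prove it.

Claim: c_n = 2·3^n − 5.

Base case: c_1 = 1, and 2·3^1 − 5 = 6 − 5 = 1.
Assume c_r = 2·3^r − 5 for some r ≥ 1.
Then c_{r+1} = 3c_r + 10 = 3·(2·3^r − 5) + 10 = 6·3^r − 15 + 10 = 2·3^{r+1} − 5.
Hence c_n = 2·3^n − 5 for every n ≥ 1, by induction.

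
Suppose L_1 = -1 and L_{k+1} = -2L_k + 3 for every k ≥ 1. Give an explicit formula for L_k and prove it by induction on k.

Claim: L_k = (-2)^k + 1.

Base case: L_1 = -1, and (-2)^1 + 1 = -2 + 1 = -1.
Assume L_m = (-2)^m + 1 for some m ≥ 1.
Then L_{m+1} = -2L_m + 3 = -2·((-2)^m + 1) + 3 = -2·(-2)^m − 2 + 3 = (-2)^{m+1} + 1.
Hence L_k = (-2)^k + 1 for every k ≥ 1, by induction.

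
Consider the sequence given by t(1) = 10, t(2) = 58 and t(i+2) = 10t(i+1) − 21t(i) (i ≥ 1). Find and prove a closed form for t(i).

Claim: t(i) = 3^i + 7^i.

Base cases: t(1) = 10 and 3^1 + 7^1 = 10; t(2) = 58 and 3^2 + 7^2 = 58.
Assume t(j) = 3^j + 7^j for all 1 ≤ j ≤ r, where r ≥ 2.
Then t(r+1) = 10t(r) − 21t(r−1) = 10·(3^r + 7^r) − 21·(3^{r−1} + 7^{r−1}) = (10·3 − 21)3^{r−1} + (10·7 − 21)7^{r−1} = 9·3^{r−1} + 49·7^{r−1} = 3^{r+1} + 7^{r+1}.
Hence t(i) = 3^i + 7^i for every i ≥ 1, by strong induction.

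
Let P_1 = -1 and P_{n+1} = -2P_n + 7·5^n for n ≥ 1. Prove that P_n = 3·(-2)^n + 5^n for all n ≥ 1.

Base case: P_1 = -1, and 3·(-2)^1 + 5^1 = -6 + 5 = -1.
Assume P_r = 3·(-2)^r + 5^r for some r ≥ 1.
Then P_{r+1} = -2P_r + 7·5^r = -2·(3·(-2)^r + 5^r) + 7·5^r = 3·(-2)^{r+1} − 2·5^r + 7·5^r = 3·(-2)^{r+1} + 5·5^r = 3·(-2)^{r+1} + 5^{r+1}.
This completes the inductive step, so P_n = 3·(-2)^n + 5^n for all n ≥ 1.

P_n = 3·(-2)^n + 5^n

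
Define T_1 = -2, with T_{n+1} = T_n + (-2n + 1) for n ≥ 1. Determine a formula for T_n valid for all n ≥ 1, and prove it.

Claim: T_n = -n^2 + 2n − 3.

Base case: T_1 = -2, and -1^2 + 2·1 − 3 = -2.
Assume T_m = -m^2 + 2m − 3.
Then T_{m+1} = T_m + (-2m + 1) = (-m^2 + 2m − 3) + (-2m + 1) = -m^2 − 2,
and -(m+1)^2 + 2·(m+1) − 3 = -m^2 − 2.
Hence T_n = -n^2 + 2n − 3 for every n ≥ 1, by induction.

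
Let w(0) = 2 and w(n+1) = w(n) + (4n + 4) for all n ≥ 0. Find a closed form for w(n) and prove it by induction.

Claim: w(n) = 2n^2 + 2n + 2.

Base case: w(0) = 2, and 2·0^2 + 2·0 + 2 = 2.
Assume w(j) = 2j^2 + 2j + 2.
Then w(j+1) = w(j) + (4j + 4) = (2j^2 + 2j + 2) + (4j + 4) = 2j^2 + 6j + 6,
and 2·(j+1)^2 + 2·(j+1) + 2 = 2j^2 + 6j + 6.
By induction, w(n) = 2n^2 + 2n + 2 for all n ≥ 0.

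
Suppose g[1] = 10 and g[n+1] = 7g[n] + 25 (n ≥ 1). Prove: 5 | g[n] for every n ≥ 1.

Base case: g[1] = 10 = 5·2, so 5 | g[1].
Assume 5 | g[r], so g[r] = 5t for some integer t.
Then g[r+1] = 7g[r] + 25 = 7·(5t) + 25 = 5(7t + 5), so 5 | g[r+1].
By induction, 5 | g[n] for all n ≥ 1.

5 | g[n]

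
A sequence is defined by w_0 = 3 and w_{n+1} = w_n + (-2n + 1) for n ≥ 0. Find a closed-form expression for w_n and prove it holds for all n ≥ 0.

Claim: w_n = -n^2 + 2n + 3.

Base case: w_0 = 3, and -0^2 + 2·0 + 3 = 3.
Assume w_r = -r^2 + 2r + 3.
Then w_{r+1} = w_r + (-2r + 1) = (-r^2 + 2r + 3) + (-2r + 1) = -r^2 + 4,
and -(r+1)^2 + 2·(r+1) + 3 = -r^2 + 4.
Hence w_n = -n^2 + 2n + 3 for every n ≥ 0, by induction.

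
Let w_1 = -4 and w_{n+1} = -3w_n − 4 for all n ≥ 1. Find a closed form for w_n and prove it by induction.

Claim: w_n = (-3)^n − 1.

Base case: w_1 = -4, and (-3)^1 − 1 = -3 − 1 = -4.
Assume w_m = (-3)^m − 1 for some m ≥ 1.
Then w_{m+1} = -3w_m − 4 = -3·((-3)^m − 1) − 4 = -3·(-3)^m + 3 − 4 = (-3)^{m+1} − 1.
This completes the inductive step, so w_n = (-3)^n − 1 for all n ≥ 1.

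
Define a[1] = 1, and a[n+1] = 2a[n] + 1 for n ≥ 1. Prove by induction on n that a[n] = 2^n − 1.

Base case: a[1] = 1, and 2^1 − 1 = 2 − 1 = 1.
Assume a[r] = 2^r − 1 for some r ≥ 1.
Then a[r+1] = 2a[r] + 1 = 2·(2^r − 1) + 1 = 2^{r+1} − 2 + 1 = 2^{r+1} − 1.
Hence a[n] = 2^n − 1 for every n ≥ 1, by induction.

a[n] = 2^n − 1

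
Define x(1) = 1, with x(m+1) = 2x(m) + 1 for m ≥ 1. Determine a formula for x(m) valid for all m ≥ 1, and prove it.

Claim: x(m) = 2^m − 1.

Base case: x(1) = 1, and 2^1 − 1 = 2 − 1 = 1.
Assume x(j) = 2^j − 1 for some j ≥ 1.
Then x(j+1) = 2x(j) + 1 = 2·(2^j − 1) + 1 = 2^{j+1} − 2 + 1 = 2^{j+1} − 1.
This completes the inductive step, so x(m) = 2^m − 1 for all m ≥ 1.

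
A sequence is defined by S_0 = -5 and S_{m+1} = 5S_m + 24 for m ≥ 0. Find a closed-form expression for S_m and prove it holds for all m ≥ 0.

Claim: S_m = 5^m − 6.

Base case: S_0 = -5, and 5^0 − 6 = 1 − 6 = -5.
Assume S_r = 5^r − 6 for some r ≥ 0.
Then S_{r+1} = 5S_r + 24 = 5·(5^r − 6) + 24 = 5^{r+1} − 30 + 24 = 5^{r+1} − 6.
Hence S_m = 5^m − 6 for every m ≥ 0, by induction.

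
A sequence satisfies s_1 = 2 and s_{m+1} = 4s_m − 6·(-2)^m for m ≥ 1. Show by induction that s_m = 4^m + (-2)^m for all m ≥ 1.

Base case: s_1 = 2, and 4^1 + (-2)^1 = 4 − 2 = 2.
Assume s_r = 4^r + (-2)^r for some r ≥ 1.
Then s_{r+1} = 4s_r − 6·(-2)^r = 4·(4^r + (-2)^r) − 6·(-2)^r = 4^{r+1} + 4·(-2)^r − 6·(-2)^r = 4^{r+1} − 2·(-2)^r = 4^{r+1} + (-2)^{r+1}.
By induction, s_m = 4^m + (-2)^m for all m ≥ 1.

s_m = 4^m + (-2)^m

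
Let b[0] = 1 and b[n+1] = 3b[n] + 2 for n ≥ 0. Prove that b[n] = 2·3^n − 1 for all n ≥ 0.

Base case: b[0] = 1, and 2·3^0 − 1 = 2 − 1 = 1.
Assume b[j] = 2·3^j − 1 for some j ≥ 0.
Then b[j+1] = 3b[j] + 2 = 3·(2·3^j − 1) + 2 = 6·3^j − 3 + 2 = 2·3^{j+1} − 1.
So the formula holds for j+1, and by induction b[n] = 2·3^n − 1 for all n ≥ 0.

b[n] = 2·3^n − 1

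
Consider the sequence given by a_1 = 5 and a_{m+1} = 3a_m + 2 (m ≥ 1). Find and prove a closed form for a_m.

Claim: a_m = 2·3^m − 1.

Base case: a_1 = 5, and 2·3^1 − 1 = 6 − 1 = 5.
Assume a_j = 2·3^j − 1 for some j ≥ 1.
Then a_{j+1} = 3a_j + 2 = 3·(2·3^j − 1) + 2 = 6·3^j − 3 + 2 = 2·3^{j+1} − 1.
So the formula holds for j+1, and by induction a_m = 2·3^m − 1 for all m ≥ 1.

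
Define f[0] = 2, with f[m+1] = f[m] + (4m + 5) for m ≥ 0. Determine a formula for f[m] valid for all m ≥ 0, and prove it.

Claim: f[m] = 2m^2 + 3m + 2.

Base case: f[0] = 2, and 2·0^2 + 3·0 + 2 = 2.
Assume f[r] = 2r^2 + 3r + 2.
Then f[r+1] = f[r] + (4r + 5) = (2r^2 + 3r + 2) + (4r + 5) = 2r^2 + 7r + 7,
and 2·(r+1)^2 + 3·(r+1) + 2 = 2r^2 + 7r + 7.
Hence f[m] = 2m^2 + 3m + 2 for every m ≥ 0, by induction.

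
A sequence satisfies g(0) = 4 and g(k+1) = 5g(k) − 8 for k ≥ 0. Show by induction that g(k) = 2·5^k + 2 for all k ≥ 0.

Base case: g(0) = 4, and 2·5^0 + 2 = 2 + 2 = 4.
Assume g(r) = 2·5^r + 2 for some r ≥ 0.
Then g(r+1) = 5g(r) − 8 = 5·(2·5^r + 2) − 8 = 10·5^r + 10 − 8 = 2·5^{r+1} + 2.
Hence g(k) = 2·5^k + 2 for every k ≥ 0, by induction.

g(k) = 2·5^k + 2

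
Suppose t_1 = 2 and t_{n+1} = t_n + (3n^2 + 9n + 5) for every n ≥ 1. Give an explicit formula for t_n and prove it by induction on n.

Claim: t_n = n^3 + 3n^2 + n − 3.

Base case: t_1 = 2, and 1^3 + 3·1^2 + 1 − 3 = 2.
Assume t_r = r^3 + 3r^2 + r − 3.
Then t_{r+1} = t_r + (3r^2 + 9r + 5) = (r^3 + 3r^2 + r − 3) + (3r^2 + 9r + 5) = r^3 + 6r^2 + 10r + 2,
and (r+1)^3 + 3·(r+1)^2 + (r+1) − 3 = r^3 + 6r^2 + 10r + 2.
By induction, t_n = n^3 + 3n^2 + n − 3 for all n ≥ 1.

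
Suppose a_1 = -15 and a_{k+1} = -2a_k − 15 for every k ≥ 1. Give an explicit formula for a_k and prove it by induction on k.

Claim: a_k = 5·(-2)^k − 5.

Base case: a_1 = -15, and 5·(-2)^1 − 5 = -10 − 5 = -15.
Assume a_j = 5·(-2)^j − 5 for some j ≥ 1.
Then a_{j+1} = -2a_j − 15 = -2·(5·(-2)^j − 5) − 15 = -10·(-2)^j + 10 − 15 = 5·(-2)^{j+1} − 5.
By induction, a_k = 5·(-2)^k − 5 for all k ≥ 1.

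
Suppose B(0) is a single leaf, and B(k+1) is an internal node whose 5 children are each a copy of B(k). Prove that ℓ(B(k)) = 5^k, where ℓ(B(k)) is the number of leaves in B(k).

Base case: ℓ(B(0)) = 1, and 5^0 = 1.
Assume ℓ(B(r)) = 5^r.
Then ℓ(B(r+1)) = 5·ℓ(B(r)) = 5·5^r = 5^{r+1}.
By induction, ℓ(B(k)) = 5^k for all k ≥ 0.

ℓ(B(k)) = 5^k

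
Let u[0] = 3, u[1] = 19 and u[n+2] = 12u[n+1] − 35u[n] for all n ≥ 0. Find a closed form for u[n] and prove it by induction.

Claim: u[n] = 5^n + 2·7^n.

Base cases: u[0] = 3 and 5^0 + 2·7^0 = 3; u[1] = 19 and 5^1 + 2·7^1 = 19.
Assume u[j] = 5^j + 2·7^j for all 0 ≤ j ≤ r, where r ≥ 1.
Then u[r+1] = 12u[r] − 35u[r−1] = 12·(5^r + 2·7^r) − 35·(5^{r−1} + 2·7^{r−1}) = (12·5 − 35)5^{r−1} + 2·(12·7 − 35)7^{r−1} = 25·5^{r−1} + 98·7^{r−1} = 5^{r+1} + 2·7^{r+1}.
By strong induction, u[n] = 5^n + 2·7^n for all n ≥ 0.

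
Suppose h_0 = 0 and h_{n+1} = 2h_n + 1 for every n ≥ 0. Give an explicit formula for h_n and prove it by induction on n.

Claim: h_n = 2^n − 1.

Base case: h_0 = 0, and 2^0 − 1 = 1 − 1 = 0.
Assume h_r = 2^r − 1 for some r ≥ 0.
Then h_{r+1} = 2h_r + 1 = 2·(2^r − 1) + 1 = 2^{r+1} − 2 + 1 = 2^{r+1} − 1.
So the formula holds for r+1, and by induction h_n = 2^n − 1 for all n ≥ 0.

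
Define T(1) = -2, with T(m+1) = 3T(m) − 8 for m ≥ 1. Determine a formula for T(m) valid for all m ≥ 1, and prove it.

Claim: T(m) = -2·3^m + 4.

Base case: T(1) = -2, and -2·3^1 + 4 = -6 + 4 = -2.
Assume T(j) = -2·3^j + 4 for some j ≥ 1.
Then T(j+1) = 3T(j) − 8 = 3·(-2·3^j + 4) − 8 = -6·3^j + 12 − 8 = -2·3^{j+1} + 4.
Hence T(m) = -2·3^m + 4 for every m ≥ 1, by induction.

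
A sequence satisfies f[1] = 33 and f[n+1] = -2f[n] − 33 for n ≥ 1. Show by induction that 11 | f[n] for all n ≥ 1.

Base case: f[1] = 33 = 11·3, so 11 | f[1].
Assume 11 | f[j], so f[j] = 11t for some integer t.
Then f[j+1] = -2f[j] − 33 = -2·(11t) − 33 = 11(-2t − 3), so 11 | f[j+1].
Hence 11 | f[n] for every n ≥ 1, by induction.

11 | f[n]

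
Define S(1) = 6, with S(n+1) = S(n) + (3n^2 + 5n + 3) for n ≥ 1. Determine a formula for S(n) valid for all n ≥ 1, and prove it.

Claim: S(n) = n^3 + n^2 + n + 3.

Base case: S(1) = 6, and 1^3 + 1^2 + 1 + 3 = 6.
Assume S(j) = j^3 + j^2 + j + 3.
Then S(j+1) = S(j) + (3j^2 + 5j + 3) = (j^3 + j^2 + j + 3) + (3j^2 + 5j + 3) = j^3 + 4j^2 + 6j + 6,
and (j+1)^3 + (j+1)^2 + (j+1) + 3 = j^3 + 4j^2 + 6j + 6.
Hence S(n) = n^3 + n^2 + n + 3 for every n ≥ 1, by induction.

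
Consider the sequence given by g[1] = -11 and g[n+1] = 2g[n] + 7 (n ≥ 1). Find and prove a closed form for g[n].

Claim: g[n] = -2^{n+1} − 7.

Base case: g[1] = -11, and -2^{1+1} − 7 = -4 − 7 = -11.
Assume g[j] = -2^{j+1} − 7 for some j ≥ 1.
Then g[j+1] = 2g[j] + 7 = 2·(-2^{j+1} − 7) + 7 = -2^{j+2} − 14 + 7 = -2^{j+2} − 7.
So the formula holds for j+1, and by induction g[n] = -2^{n+1} − 7 for all n ≥ 1.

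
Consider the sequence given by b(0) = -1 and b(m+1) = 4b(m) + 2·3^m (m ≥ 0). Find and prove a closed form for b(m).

Claim: b(m) = 4^m − 2·3^m.

Base case: b(0) = -1, and 4^0 − 2·3^0 = 1 − 2 = -1.
Assume b(k) = 4^k − 2·3^k for some k ≥ 0.
Then b(k+1) = 4b(k) + 2·3^k = 4·(4^k − 2·3^k) + 2·3^k = 4^{k+1} − 8·3^k + 2·3^k = 4^{k+1} − 6·3^k = 4^{k+1} − 2·3^{k+1}.
By induction, b(m) = 4^m − 2·3^m for all m ≥ 0.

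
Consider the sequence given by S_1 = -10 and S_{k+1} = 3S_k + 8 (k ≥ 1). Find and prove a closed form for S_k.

Claim: S_k = -2·3^k − 4.

Base case: S_1 = -10, and -2·3^1 − 4 = -6 − 4 = -10.
Assume S_m = -2·3^m − 4 for some m ≥ 1.
Then S_{m+1} = 3S_m + 8 = 3·(-2·3^m − 4) + 8 = -6·3^m − 12 + 8 = -2·3^{m+1} − 4.
This completes the inductive step, so S_k = -2·3^k − 4 for all k ≥ 1.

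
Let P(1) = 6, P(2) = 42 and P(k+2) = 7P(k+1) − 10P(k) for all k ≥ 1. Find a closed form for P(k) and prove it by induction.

Claim: P(k) = 2·5^k − 2·2^k.

Base cases: P(1) = 6 and 2·5^1 − 2·2^1 = 6; P(2) = 42 and 2·5^2 − 2·2^2 = 42.
Assume P(j) = 2·5^j − 2·2^j for all 1 ≤ j ≤ m, where m ≥ 2.
Then P(m+1) = 7P(m) − 10P(m−1) = 7·(2·5^m − 2·2^m) − 10·(2·5^{m−1} − 2·2^{m−1}) = 2·(7·5 − 10)5^{m−1} − 2·(7·2 − 10)2^{m−1} = 50·5^{m−1} − 8·2^{m−1} = 2·5^{m+1} − 2·2^{m+1}.
Hence P(k) = 2·5^k − 2·2^k for every k ≥ 1, by strong induction.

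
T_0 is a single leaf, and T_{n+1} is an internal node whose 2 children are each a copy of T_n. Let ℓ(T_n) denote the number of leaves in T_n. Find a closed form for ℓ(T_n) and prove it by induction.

Claim: ℓ(T_n) = 2^n.

Base case: ℓ(T_0) = 1, and 2^0 = 1.
Assume ℓ(T_m) = 2^m.
Then ℓ(T_{m+1}) = 2·ℓ(T_m) = 2·2^m = 2^{m+1}.
By induction, ℓ(T_n) = 2^n for all n ≥ 0.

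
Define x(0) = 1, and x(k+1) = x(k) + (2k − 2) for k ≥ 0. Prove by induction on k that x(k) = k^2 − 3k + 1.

Base case: x(0) = 1, and 0^2 − 3·0 + 1 = 1.
Assume x(m) = m^2 − 3m + 1.
Then x(m+1) = x(m) + (2m − 2) = (m^2 − 3m + 1) + (2m − 2) = m^2 − m − 1,
and (m+1)^2 − 3·(m+1) + 1 = m^2 − m − 1.
By induction, x(k) = k^2 − 3k + 1 for all k ≥ 0.

x(k) = k^2 − 3k + 1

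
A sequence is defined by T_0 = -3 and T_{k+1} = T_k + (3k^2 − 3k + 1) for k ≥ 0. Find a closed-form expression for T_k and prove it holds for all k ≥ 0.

Claim: T_k = k^3 − 3k^2 + 3k − 3.

Base case: T_0 = -3, and 0^3 − 3·0^2 + 3·0 − 3 = -3.
Assume T_m = m^3 − 3m^2 + 3m − 3.
Then T_{m+1} = T_m + (3m^2 − 3m + 1) = (m^3 − 3m^2 + 3m − 3) + (3m^2 − 3m + 1) = m^3 − 2,
and (m+1)^3 − 3·(m+1)^2 + 3·(m+1) − 3 = m^3 − 2.
This completes the inductive step, so T_k = k^3 − 3k^2 + 3k − 3 for all k ≥ 0.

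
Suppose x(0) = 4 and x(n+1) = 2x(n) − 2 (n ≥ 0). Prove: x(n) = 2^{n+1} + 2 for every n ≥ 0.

Base case: x(0) = 4, and 2^{0+1} + 2 = 2 + 2 = 4.
Assume x(r) = 2^{r+1} + 2 for some r ≥ 0.
Then x(r+1) = 2x(r) − 2 = 2·(2^{r+1} + 2) − 2 = 2^{r+2} + 4 − 2 = 2^{r+2} + 2.
This completes the inductive step, so x(n) = 2^{n+1} + 2 for all n ≥ 0.

x(n) = 2^{n+1} + 2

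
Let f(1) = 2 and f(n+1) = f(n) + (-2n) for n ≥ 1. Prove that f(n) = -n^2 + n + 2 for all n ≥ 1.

Base case: f(1) = 2, and -1^2 + 1 + 2 = 2.
Assume f(j) = -j^2 + j + 2.
Then f(j+1) = f(j) + (-2j) = (-j^2 + j + 2) + (-2j) = -j^2 − j + 2,
and -(j+1)^2 + (j+1) + 2 = -j^2 − j + 2.
By induction, f(n) = -n^2 + n + 2 for all n ≥ 1.

f(n) = -n^2 + n + 2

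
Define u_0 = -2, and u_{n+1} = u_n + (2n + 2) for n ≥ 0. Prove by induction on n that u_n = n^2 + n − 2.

Base case: u_0 = -2, and 0^2 + 0 − 2 = -2.
Assume u_j = j^2 + j − 2.
Then u_{j+1} = u_j + (2j + 2) = (j^2 + j − 2) + (2j + 2) = j^2 + 3j,
and (j+1)^2 + (j+1) − 2 = j^2 + 3j.
This completes the inductive step, so u_n = n^2 + n − 2 for all n ≥ 0.

u_n = n^2 + n − 2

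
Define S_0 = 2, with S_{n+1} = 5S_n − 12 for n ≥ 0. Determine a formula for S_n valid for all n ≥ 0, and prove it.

Claim: S_n = -5^n + 3.

Base case: S_0 = 2, and -5^0 + 3 = -1 + 3 = 2.
Assume S_m = -5^m + 3 for some m ≥ 0.
Then S_{m+1} = 5S_m − 12 = 5·(-5^m + 3) − 12 = -5^{m+1} + 15 − 12 = -5^{m+1} + 3.
This completes the inductive step, so S_n = -5^n + 3 for all n ≥ 0.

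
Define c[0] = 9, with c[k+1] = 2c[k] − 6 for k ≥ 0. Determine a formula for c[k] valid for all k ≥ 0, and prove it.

Claim: c[k] = 3·2^k + 6.

Base case: c[0] = 9, and 3·2^0 + 6 = 3 + 6 = 9.
Assume c[m] = 3·2^m + 6 for some m ≥ 0.
Then c[m+1] = 2c[m] − 6 = 2·(3·2^m + 6) − 6 = 6·2^m + 12 − 6 = 3·2^{m+1} + 6.
By induction, c[k] = 3·2^k + 6 for all k ≥ 0.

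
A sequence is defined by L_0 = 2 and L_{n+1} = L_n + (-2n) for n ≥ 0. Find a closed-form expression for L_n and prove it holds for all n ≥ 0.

Claim: L_n = -n^2 + n + 2.

Base case: L_0 = 2, and -0^2 + 0 + 2 = 2.
Assume L_k = -k^2 + k + 2.
Then L_{k+1} = L_k + (-2k) = (-k^2 + k + 2) + (-2k) = -k^2 − k + 2,
and -(k+1)^2 + (k+1) + 2 = -k^2 − k + 2.
Hence L_n = -n^2 + n + 2 for every n ≥ 0, by induction.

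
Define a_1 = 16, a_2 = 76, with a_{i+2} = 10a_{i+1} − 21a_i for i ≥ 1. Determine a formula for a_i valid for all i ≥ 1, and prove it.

Claim: a_i = 3·3^i + 7^i.

Base cases: a_1 = 16 and 3·3^1 + 7^1 = 16; a_2 = 76 and 3·3^2 + 7^2 = 76.
Assume a_j = 3·3^j + 7^j for all 1 ≤ j ≤ r, where r ≥ 2.
Then a_{r+1} = 10a_r − 21a_{r−1} = 10·(3·3^r + 7^r) − 21·(3·3^{r−1} + 7^{r−1}) = 3·(10·3 − 21)3^{r−1} + (10·7 − 21)7^{r−1} = 27·3^{r−1} + 49·7^{r−1} = 3·3^{r+1} + 7^{r+1}.
Hence a_i = 3·3^i + 7^i for every i ≥ 1, by strong induction.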